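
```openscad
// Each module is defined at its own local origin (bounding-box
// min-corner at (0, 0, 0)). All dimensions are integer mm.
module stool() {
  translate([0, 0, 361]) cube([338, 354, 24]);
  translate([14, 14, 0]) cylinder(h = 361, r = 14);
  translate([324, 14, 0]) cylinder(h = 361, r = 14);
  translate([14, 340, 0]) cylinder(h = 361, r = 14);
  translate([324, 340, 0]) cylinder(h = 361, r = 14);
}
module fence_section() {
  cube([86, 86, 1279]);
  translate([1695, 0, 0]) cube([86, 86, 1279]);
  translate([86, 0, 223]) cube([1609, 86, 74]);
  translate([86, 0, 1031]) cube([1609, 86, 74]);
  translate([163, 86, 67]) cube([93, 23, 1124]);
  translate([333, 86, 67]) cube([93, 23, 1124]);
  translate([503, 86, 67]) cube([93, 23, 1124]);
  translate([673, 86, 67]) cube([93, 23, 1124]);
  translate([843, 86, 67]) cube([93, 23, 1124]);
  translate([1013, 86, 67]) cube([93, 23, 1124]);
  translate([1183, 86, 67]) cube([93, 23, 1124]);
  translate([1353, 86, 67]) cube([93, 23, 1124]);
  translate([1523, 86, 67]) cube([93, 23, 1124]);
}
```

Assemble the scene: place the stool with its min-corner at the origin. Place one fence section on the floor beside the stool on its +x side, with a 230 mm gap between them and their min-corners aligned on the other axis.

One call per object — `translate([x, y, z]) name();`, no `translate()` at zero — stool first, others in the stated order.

stool();
translate([568, 0, 0]) fence_section();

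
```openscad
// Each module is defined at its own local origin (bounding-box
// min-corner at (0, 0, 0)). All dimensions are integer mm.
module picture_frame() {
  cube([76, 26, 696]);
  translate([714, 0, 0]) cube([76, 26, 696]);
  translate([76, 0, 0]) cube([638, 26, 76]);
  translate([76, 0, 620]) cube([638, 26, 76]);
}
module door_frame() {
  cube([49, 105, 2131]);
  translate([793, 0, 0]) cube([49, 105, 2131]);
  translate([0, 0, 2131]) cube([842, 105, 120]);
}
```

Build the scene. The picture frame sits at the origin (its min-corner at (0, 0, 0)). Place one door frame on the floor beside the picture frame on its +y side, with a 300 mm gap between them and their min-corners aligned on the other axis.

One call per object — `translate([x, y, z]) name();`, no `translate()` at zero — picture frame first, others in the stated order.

picture_frame();
translate([0, 326, 0]) door_frame();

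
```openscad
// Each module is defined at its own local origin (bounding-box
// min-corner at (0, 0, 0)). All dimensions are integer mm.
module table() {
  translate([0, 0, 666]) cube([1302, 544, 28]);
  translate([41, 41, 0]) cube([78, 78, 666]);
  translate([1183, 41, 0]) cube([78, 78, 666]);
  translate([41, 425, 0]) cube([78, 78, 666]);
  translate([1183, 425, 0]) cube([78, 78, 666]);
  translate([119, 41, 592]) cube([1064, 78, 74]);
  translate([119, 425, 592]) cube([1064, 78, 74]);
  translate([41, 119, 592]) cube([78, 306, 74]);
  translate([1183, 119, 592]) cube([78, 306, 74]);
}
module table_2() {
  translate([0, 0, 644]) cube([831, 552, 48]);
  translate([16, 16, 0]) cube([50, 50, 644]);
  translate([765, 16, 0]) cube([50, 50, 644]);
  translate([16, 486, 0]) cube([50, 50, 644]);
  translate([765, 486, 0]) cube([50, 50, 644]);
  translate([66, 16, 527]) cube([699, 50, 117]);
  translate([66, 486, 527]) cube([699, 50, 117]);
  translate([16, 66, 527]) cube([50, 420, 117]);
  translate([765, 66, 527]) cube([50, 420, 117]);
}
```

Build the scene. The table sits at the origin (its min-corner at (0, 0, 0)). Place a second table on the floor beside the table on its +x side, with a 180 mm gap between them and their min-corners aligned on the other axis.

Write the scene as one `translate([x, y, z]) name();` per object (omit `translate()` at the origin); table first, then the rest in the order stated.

table();
translate([1482, 0, 0]) table_2();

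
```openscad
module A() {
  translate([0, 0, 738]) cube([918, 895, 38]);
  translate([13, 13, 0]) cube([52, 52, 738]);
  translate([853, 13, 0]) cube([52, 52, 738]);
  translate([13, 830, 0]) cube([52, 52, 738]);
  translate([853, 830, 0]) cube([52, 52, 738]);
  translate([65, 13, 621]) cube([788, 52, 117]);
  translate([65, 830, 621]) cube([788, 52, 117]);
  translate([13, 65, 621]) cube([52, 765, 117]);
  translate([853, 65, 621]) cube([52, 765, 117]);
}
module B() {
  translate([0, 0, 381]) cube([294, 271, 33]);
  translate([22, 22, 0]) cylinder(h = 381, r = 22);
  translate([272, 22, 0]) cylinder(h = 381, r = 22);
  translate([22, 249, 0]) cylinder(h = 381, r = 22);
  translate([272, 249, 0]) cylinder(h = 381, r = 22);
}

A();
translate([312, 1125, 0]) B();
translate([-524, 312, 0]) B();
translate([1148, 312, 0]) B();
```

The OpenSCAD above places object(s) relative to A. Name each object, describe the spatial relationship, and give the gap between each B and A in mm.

Each stool's nearest face is 230 mm from the table's bounding box.

A is a table. B is a stool. Three stools sit around the table at the +y, −x, +x sides. The gap between each stool and the table is 230 mm.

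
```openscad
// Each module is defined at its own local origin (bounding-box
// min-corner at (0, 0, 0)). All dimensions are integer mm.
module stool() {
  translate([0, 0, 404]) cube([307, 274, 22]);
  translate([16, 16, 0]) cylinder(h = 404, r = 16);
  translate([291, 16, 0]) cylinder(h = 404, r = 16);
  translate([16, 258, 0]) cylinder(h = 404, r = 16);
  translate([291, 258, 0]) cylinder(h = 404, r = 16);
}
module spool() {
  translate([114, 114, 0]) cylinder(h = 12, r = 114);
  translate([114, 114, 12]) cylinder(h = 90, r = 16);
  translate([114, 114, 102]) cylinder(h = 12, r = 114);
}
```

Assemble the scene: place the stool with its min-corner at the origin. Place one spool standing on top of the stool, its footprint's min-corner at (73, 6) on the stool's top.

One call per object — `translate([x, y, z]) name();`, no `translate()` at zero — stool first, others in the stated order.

stool();
translate([73, 6, 426]) spool();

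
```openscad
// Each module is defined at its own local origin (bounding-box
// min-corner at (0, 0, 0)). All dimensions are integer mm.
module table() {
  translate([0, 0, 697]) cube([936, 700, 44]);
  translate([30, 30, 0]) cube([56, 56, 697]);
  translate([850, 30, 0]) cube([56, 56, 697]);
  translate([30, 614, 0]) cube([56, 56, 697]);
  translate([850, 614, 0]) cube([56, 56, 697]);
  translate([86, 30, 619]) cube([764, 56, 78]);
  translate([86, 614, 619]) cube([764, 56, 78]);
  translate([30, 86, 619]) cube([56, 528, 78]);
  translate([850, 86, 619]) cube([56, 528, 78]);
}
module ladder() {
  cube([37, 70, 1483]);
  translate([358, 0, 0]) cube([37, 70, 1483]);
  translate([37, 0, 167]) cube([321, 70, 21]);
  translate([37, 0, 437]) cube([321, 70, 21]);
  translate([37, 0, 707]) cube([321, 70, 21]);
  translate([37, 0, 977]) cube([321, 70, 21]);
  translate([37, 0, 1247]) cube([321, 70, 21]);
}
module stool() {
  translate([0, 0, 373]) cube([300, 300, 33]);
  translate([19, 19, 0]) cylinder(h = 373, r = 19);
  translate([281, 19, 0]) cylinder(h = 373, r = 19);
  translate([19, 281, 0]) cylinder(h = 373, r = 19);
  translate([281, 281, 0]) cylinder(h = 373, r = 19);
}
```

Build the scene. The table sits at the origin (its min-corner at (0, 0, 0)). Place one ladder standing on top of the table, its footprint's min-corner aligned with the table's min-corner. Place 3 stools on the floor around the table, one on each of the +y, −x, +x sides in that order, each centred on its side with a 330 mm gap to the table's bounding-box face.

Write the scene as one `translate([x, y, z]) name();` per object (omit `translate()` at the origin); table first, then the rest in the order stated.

table();
translate([0, 0, 741]) ladder();
translate([318, 1030, 0]) stool();
translate([-630, 200, 0]) stool();
translate([1266, 200, 0]) stool();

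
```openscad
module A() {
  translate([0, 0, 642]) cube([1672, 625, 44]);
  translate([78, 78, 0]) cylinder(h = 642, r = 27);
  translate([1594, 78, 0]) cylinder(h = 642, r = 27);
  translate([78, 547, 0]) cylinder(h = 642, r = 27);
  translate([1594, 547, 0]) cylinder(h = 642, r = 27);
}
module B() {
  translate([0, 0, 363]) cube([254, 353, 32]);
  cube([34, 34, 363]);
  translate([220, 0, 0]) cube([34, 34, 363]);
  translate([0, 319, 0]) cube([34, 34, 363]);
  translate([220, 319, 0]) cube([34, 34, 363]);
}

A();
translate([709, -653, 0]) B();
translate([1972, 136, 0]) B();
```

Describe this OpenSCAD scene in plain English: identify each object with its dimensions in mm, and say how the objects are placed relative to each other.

A is a table: top 1672 mm (x) × 625 mm (y), 44 mm thick, upper face at z = 686 mm, on four round legs of 54 mm diameter, each leg's bounding box inset 51 mm from the nearest pair of top edges, running from z = 0 to the bottom of the top.

B is a four-legged stool. The seat is 254×353 mm, 32 mm thick, top at z = 395 mm. It stands on four square legs, each 34×34 mm in cross-section, from z = 0 to the seat underside, each flush with a corner of the seat.

Two stools sit around the table at the −y, +x sides.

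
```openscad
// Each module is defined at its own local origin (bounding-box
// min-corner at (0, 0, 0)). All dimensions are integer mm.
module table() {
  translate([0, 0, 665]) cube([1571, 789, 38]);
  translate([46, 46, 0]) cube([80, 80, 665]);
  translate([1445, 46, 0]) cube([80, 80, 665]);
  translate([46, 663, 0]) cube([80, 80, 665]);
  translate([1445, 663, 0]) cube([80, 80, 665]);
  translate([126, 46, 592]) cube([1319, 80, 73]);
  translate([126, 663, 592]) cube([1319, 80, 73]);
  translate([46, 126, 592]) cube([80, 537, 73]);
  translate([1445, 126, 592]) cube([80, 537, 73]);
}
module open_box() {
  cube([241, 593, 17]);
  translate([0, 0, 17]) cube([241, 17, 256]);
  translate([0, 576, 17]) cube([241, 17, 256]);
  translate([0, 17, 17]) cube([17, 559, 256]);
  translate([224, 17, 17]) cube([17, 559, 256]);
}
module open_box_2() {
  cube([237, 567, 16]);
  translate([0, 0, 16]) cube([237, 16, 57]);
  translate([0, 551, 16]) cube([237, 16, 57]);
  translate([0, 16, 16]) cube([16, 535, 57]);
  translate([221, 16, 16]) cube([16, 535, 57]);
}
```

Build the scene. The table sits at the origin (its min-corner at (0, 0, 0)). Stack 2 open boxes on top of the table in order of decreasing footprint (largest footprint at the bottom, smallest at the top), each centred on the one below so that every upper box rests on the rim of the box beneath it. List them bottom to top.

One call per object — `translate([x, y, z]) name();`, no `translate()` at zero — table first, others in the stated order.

table();
translate([665, 98, 703]) open_box();
translate([667, 111, 976]) open_box_2();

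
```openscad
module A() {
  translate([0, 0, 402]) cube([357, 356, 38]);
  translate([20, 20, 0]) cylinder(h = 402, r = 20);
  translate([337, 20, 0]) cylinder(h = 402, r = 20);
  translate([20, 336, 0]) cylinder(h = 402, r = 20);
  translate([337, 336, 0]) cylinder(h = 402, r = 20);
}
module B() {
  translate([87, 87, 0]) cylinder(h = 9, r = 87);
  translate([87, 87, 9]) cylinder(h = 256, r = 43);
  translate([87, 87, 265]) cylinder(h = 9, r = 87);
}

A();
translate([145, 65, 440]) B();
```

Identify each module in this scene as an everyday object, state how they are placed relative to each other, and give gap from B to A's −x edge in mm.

A is a stool. B is a spool. The spool is on top of the stool. The gap from the spool to the stool's −x edge is 145 mm.

The spool's min-x is at 145; the stool's min-x is 0; gap = 145 mm.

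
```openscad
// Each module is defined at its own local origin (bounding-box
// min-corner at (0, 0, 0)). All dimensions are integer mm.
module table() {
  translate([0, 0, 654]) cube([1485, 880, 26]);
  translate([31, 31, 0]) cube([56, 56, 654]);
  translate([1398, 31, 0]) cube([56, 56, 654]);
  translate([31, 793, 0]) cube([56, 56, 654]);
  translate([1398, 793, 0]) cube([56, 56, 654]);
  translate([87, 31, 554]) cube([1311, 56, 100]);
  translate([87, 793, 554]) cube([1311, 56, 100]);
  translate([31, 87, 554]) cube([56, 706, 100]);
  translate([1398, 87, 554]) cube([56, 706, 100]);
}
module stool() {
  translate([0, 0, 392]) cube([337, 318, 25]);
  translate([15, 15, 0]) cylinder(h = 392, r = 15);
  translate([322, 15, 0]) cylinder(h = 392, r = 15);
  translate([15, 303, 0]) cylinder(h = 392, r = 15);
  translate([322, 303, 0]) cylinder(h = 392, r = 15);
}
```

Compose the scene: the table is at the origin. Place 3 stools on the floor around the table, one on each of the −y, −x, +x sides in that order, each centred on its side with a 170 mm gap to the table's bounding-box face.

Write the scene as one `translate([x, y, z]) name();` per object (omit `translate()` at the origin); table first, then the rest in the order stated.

table();
translate([574, -488, 0]) stool();
translate([-507, 281, 0]) stool();
translate([1655, 281, 0]) stool();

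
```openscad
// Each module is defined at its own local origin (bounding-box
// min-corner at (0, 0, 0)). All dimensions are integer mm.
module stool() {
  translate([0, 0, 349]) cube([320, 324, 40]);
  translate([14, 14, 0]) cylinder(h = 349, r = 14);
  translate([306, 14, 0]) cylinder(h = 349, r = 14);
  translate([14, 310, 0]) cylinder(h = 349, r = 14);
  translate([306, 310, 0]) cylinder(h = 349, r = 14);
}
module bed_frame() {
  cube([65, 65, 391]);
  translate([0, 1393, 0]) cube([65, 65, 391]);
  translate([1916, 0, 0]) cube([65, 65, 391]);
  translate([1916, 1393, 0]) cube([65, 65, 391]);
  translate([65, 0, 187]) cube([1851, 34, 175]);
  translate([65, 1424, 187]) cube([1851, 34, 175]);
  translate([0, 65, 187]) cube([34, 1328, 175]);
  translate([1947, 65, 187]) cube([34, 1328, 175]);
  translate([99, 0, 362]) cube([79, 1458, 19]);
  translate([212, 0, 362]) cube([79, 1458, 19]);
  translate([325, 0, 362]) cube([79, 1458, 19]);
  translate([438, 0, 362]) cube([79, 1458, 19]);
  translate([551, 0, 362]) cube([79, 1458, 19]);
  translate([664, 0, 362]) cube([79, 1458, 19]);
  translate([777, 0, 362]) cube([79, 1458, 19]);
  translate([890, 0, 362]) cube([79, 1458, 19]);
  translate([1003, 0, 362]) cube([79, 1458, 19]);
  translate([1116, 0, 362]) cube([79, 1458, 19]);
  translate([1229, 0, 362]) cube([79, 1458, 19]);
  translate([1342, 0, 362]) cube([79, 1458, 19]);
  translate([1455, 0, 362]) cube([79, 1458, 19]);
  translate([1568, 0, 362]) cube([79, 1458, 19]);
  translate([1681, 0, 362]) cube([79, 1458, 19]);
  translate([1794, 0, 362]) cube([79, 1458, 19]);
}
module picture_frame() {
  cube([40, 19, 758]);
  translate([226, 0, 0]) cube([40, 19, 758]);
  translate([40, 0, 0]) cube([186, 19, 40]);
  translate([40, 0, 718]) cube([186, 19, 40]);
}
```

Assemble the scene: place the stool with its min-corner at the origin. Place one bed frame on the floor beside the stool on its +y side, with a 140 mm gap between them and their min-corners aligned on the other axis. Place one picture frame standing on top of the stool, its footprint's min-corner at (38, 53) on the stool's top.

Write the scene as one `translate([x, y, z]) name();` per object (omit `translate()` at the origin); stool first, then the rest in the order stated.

stool();
translate([0, 464, 0]) bed_frame();
translate([38, 53, 389]) picture_frame();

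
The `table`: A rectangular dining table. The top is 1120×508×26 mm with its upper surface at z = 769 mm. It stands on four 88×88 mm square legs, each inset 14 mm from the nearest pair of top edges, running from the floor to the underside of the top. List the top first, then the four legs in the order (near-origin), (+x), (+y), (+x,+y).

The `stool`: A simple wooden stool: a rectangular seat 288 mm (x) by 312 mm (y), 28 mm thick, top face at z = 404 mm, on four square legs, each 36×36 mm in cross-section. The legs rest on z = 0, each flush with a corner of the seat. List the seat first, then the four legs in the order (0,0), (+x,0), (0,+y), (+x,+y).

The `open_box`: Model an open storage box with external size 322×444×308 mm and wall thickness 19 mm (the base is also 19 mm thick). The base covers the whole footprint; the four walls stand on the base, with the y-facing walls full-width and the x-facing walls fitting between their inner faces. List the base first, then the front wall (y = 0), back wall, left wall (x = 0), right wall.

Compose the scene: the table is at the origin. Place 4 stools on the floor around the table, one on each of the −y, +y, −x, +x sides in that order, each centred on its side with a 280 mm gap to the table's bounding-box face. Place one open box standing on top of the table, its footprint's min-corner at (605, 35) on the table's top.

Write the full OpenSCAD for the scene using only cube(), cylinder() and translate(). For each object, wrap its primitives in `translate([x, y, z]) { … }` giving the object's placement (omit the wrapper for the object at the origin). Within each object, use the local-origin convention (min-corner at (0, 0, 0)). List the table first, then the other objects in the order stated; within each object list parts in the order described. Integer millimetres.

translate([0, 0, 743]) cube([1120, 508, 26]);
translate([14, 14, 0]) cube([88, 88, 743]);
translate([1018, 14, 0]) cube([88, 88, 743]);
translate([14, 406, 0]) cube([88, 88, 743]);
translate([1018, 406, 0]) cube([88, 88, 743]);
translate([416, -592, 0]) {
  translate([0, 0, 376]) cube([288, 312, 28]);
  cube([36, 36, 376]);
  translate([252, 0, 0]) cube([36, 36, 376]);
  translate([0, 276, 0]) cube([36, 36, 376]);
  translate([252, 276, 0]) cube([36, 36, 376]);
}
translate([416, 788, 0]) {
  translate([0, 0, 376]) cube([288, 312, 28]);
  cube([36, 36, 376]);
  translate([252, 0, 0]) cube([36, 36, 376]);
  translate([0, 276, 0]) cube([36, 36, 376]);
  translate([252, 276, 0]) cube([36, 36, 376]);
}
translate([-568, 98, 0]) {
  translate([0, 0, 376]) cube([288, 312, 28]);
  cube([36, 36, 376]);
  translate([252, 0, 0]) cube([36, 36, 376]);
  translate([0, 276, 0]) cube([36, 36, 376]);
  translate([252, 276, 0]) cube([36, 36, 376]);
}
translate([1400, 98, 0]) {
  translate([0, 0, 376]) cube([288, 312, 28]);
  cube([36, 36, 376]);
  translate([252, 0, 0]) cube([36, 36, 376]);
  translate([0, 276, 0]) cube([36, 36, 376]);
  translate([252, 276, 0]) cube([36, 36, 376]);
}
translate([605, 35, 769]) {
  cube([322, 444, 19]);
  translate([0, 0, 19]) cube([322, 19, 289]);
  translate([0, 425, 19]) cube([322, 19, 289]);
  translate([0, 19, 19]) cube([19, 406, 289]);
  translate([303, 19, 19]) cube([19, 406, 289]);
}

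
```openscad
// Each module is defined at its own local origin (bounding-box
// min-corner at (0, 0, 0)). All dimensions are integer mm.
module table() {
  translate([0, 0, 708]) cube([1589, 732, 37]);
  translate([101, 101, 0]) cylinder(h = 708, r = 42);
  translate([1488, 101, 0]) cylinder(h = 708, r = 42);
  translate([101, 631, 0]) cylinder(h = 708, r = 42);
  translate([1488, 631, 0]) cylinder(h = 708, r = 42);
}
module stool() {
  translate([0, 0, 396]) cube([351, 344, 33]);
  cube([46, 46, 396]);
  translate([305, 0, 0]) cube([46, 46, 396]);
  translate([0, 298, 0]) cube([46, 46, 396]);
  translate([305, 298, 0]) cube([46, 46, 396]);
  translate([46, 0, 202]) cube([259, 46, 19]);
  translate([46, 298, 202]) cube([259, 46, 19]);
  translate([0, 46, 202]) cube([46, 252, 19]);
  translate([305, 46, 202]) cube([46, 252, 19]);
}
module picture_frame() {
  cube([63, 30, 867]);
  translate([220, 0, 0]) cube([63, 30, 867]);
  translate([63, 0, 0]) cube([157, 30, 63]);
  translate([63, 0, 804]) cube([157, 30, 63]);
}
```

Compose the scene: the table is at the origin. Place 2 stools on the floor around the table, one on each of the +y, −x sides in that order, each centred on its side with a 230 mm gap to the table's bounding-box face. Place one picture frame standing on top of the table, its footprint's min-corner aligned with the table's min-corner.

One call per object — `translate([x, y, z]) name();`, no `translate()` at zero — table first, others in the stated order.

table();
translate([619, 962, 0]) stool();
translate([-581, 194, 0]) stool();
translate([0, 0, 745]) picture_frame();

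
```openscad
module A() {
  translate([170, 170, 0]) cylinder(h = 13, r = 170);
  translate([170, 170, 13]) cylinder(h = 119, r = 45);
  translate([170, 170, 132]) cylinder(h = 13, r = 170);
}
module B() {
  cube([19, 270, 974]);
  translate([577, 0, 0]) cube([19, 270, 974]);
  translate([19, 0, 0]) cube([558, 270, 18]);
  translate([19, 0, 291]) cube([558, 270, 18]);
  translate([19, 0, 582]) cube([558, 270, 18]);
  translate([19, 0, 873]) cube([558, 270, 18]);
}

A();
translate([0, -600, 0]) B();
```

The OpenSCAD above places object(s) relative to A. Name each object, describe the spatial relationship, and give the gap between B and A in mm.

The bookshelf's nearest face is 330 mm from the spool's −y face.

A is a spool. B is a bookshelf. The bookshelf is on the floor beside the spool on its −y side. The gap between the bookshelf and the spool is 330 mm.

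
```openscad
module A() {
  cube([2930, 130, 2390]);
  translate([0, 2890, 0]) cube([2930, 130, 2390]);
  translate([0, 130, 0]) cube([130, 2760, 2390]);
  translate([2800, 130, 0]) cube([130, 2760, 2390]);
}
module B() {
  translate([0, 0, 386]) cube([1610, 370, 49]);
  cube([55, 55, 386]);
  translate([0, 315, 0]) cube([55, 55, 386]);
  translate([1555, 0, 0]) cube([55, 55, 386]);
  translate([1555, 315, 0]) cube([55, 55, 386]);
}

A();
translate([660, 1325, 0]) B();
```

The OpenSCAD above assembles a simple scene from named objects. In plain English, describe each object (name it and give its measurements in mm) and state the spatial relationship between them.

A is the wall frame of a small rectangular building: four walls, each 2390 mm tall and 130 mm thick, enclosing a footprint 2930 mm (x) by 3020 mm (y) outside-to-outside, with no floor or roof. The front and back walls (the −y and +y sides) span the full width; the two side walls fit between them.

B is a bench: a 1610×370 mm seat slab, 49 mm thick, top at z = 435 mm, on four 55×55 mm square legs flush with the seat corners and standing on z = 0.

The bench sits inside the house frame, centred.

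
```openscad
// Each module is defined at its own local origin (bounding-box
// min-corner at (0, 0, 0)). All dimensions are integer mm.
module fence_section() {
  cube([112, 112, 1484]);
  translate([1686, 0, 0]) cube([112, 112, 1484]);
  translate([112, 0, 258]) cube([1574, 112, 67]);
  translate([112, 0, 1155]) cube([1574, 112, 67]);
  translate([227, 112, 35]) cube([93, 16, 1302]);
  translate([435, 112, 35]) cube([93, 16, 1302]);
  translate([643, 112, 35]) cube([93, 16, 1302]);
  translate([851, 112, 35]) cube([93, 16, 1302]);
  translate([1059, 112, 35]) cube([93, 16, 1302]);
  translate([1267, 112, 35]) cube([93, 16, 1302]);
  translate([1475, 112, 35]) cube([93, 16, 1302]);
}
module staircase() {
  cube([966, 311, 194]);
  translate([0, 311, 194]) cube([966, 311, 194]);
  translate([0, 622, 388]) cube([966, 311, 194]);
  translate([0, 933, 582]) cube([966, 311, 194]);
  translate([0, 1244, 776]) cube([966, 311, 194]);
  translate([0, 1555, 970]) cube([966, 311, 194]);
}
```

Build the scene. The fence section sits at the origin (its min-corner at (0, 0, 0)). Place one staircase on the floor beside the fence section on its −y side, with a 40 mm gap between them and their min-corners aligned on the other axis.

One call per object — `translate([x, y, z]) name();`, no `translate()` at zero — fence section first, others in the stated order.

fence_section();
translate([0, -1906, 0]) staircase();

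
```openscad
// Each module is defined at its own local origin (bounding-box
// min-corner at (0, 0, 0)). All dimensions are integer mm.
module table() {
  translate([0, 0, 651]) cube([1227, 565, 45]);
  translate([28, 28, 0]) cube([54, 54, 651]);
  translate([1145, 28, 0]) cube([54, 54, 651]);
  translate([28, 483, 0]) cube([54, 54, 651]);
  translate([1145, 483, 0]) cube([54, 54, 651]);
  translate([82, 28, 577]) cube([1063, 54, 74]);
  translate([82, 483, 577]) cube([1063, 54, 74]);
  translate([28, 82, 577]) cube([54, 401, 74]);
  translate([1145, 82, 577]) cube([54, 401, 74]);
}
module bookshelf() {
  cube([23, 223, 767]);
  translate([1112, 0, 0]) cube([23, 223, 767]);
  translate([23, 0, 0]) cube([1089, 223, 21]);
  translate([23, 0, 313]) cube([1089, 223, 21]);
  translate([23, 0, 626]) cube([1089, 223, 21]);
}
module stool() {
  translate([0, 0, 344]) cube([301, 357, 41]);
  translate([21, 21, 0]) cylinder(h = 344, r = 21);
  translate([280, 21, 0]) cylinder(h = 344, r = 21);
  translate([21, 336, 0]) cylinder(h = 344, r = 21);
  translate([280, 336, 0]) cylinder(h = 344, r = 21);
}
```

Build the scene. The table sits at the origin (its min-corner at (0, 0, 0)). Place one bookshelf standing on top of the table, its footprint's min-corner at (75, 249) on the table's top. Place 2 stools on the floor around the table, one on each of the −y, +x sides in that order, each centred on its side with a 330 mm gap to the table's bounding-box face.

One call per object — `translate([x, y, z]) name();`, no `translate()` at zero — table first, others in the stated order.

table();
translate([75, 249, 696]) bookshelf();
translate([463, -687, 0]) stool();
translate([1557, 104, 0]) stool();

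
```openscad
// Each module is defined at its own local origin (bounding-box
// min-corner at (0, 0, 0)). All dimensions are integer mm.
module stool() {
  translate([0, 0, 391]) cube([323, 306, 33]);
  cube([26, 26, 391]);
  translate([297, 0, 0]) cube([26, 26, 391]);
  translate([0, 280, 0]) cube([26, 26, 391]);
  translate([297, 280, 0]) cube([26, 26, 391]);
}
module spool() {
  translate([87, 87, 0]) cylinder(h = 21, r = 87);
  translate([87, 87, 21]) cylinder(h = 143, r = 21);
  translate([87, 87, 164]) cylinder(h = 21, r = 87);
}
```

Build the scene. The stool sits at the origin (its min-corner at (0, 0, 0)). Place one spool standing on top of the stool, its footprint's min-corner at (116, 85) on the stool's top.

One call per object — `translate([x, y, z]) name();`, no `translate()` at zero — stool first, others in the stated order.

stool();
translate([116, 85, 424]) spool();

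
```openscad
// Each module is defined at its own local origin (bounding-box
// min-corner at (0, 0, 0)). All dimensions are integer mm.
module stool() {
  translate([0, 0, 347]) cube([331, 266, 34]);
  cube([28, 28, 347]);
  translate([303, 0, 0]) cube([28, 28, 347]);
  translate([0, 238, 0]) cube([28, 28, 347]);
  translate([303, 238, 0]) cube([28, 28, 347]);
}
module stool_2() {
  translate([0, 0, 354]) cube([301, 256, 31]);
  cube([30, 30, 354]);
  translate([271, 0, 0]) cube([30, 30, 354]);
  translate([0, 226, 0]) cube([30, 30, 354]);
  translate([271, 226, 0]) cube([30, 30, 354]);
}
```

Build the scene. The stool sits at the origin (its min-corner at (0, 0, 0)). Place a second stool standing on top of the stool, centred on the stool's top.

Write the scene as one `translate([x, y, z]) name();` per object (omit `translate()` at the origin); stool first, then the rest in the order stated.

stool();
translate([15, 5, 381]) stool_2();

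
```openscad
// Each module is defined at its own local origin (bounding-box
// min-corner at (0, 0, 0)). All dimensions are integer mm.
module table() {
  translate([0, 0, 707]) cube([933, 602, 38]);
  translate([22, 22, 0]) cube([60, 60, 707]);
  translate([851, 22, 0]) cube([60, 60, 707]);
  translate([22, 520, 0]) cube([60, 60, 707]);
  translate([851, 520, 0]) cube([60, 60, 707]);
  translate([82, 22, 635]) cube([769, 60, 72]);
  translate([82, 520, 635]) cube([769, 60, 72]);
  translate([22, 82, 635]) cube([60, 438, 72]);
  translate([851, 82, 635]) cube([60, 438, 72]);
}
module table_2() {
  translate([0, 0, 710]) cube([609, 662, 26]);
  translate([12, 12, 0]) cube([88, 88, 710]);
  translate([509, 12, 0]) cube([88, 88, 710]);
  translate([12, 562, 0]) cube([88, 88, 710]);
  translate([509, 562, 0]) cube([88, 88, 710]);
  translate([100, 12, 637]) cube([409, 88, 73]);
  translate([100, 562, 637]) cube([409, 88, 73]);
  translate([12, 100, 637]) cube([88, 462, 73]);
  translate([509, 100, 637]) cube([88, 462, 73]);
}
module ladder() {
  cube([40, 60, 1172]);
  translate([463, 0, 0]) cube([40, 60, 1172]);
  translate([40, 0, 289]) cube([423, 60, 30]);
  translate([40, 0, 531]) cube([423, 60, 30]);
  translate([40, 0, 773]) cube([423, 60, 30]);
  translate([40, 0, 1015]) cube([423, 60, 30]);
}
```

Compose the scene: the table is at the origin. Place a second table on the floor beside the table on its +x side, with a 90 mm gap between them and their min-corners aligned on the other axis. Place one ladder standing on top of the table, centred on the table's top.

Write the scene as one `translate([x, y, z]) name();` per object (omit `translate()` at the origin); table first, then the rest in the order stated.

table();
translate([1023, 0, 0]) table_2();
translate([215, 271, 745]) ladder();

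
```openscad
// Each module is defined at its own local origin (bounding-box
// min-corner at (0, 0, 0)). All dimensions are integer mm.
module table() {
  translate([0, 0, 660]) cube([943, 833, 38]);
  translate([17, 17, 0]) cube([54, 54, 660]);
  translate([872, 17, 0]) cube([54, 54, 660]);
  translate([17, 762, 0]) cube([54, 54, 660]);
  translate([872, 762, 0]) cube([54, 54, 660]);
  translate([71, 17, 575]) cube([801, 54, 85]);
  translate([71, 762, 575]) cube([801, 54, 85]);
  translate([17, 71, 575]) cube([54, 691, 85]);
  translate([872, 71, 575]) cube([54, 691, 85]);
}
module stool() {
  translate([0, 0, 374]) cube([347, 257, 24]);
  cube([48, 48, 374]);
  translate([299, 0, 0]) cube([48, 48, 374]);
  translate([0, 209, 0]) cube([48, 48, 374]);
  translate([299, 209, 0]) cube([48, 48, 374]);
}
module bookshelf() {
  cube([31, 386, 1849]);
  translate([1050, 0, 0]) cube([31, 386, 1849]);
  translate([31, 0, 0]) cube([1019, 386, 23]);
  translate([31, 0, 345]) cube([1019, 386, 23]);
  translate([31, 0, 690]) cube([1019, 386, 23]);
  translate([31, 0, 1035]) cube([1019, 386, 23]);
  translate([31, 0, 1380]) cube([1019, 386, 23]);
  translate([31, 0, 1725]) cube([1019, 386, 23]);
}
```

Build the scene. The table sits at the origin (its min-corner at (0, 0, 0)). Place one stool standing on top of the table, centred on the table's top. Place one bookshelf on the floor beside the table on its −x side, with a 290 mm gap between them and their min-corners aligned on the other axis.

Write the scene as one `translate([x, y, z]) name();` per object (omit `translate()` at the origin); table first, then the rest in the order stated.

table();
translate([298, 288, 698]) stool();
translate([-1371, 0, 0]) bookshelf();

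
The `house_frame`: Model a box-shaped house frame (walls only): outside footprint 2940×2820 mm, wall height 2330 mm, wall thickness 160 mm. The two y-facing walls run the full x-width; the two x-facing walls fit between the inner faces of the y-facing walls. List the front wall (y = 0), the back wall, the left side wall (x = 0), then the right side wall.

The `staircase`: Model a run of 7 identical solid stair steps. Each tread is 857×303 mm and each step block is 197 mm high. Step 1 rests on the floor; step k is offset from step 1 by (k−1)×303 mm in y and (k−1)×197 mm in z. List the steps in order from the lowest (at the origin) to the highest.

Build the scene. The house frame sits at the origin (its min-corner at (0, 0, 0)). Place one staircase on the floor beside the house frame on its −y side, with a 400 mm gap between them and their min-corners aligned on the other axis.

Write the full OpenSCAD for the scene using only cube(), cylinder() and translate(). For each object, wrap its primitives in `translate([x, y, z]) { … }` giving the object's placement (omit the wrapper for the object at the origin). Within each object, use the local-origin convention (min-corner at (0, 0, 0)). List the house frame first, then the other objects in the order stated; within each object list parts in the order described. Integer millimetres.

cube([2940, 160, 2330]);
translate([0, 2660, 0]) cube([2940, 160, 2330]);
translate([0, 160, 0]) cube([160, 2500, 2330]);
translate([2780, 160, 0]) cube([160, 2500, 2330]);
translate([0, -2521, 0]) {
  cube([857, 303, 197]);
  translate([0, 303, 197]) cube([857, 303, 197]);
  translate([0, 606, 394]) cube([857, 303, 197]);
  translate([0, 909, 591]) cube([857, 303, 197]);
  translate([0, 1212, 788]) cube([857, 303, 197]);
  translate([0, 1515, 985]) cube([857, 303, 197]);
  translate([0, 1818, 1182]) cube([857, 303, 197]);
}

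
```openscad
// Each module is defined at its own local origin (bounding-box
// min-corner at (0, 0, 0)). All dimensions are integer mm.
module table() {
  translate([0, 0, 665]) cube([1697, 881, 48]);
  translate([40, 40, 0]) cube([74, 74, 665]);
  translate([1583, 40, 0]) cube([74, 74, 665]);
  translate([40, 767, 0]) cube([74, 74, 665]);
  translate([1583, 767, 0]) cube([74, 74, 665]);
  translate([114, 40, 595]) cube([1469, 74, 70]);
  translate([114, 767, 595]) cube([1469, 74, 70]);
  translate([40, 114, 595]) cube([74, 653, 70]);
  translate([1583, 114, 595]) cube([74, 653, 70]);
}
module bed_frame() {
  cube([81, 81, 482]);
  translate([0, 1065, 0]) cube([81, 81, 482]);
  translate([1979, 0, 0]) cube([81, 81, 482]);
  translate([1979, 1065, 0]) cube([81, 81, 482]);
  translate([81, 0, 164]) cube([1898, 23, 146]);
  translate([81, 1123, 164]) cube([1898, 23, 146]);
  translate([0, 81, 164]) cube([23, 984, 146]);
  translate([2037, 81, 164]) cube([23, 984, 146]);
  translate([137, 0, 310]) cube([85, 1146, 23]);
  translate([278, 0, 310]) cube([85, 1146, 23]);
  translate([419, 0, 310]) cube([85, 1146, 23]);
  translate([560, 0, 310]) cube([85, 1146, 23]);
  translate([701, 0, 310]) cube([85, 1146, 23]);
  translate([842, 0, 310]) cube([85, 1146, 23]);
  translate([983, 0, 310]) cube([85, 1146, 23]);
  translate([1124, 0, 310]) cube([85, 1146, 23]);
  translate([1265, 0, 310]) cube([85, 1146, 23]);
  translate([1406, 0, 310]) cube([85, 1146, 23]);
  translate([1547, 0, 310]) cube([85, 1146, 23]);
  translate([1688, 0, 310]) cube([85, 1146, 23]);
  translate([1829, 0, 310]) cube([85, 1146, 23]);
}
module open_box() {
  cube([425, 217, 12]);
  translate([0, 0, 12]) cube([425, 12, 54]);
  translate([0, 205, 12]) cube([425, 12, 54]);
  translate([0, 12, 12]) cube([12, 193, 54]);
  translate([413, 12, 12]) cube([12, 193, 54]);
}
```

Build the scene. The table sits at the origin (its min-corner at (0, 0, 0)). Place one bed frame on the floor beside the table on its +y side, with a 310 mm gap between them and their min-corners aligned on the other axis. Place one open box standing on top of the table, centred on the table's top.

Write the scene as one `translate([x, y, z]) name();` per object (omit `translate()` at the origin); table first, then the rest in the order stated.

table();
translate([0, 1191, 0]) bed_frame();
translate([636, 332, 713]) open_box();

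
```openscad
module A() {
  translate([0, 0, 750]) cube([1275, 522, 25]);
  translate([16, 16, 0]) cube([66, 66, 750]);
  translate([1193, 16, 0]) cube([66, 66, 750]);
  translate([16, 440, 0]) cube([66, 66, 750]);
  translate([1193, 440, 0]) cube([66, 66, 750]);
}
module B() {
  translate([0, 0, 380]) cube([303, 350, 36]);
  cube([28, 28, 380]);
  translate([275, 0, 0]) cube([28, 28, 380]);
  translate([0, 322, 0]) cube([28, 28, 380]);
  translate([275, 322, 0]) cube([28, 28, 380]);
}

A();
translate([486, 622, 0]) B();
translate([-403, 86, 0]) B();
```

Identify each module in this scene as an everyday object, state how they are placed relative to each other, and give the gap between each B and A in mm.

A is a table. B is a stool. Two stools sit around the table at the +y, −x sides. The gap between each stool and the table is 100 mm.

Each stool's nearest face is 100 mm from the table's bounding box.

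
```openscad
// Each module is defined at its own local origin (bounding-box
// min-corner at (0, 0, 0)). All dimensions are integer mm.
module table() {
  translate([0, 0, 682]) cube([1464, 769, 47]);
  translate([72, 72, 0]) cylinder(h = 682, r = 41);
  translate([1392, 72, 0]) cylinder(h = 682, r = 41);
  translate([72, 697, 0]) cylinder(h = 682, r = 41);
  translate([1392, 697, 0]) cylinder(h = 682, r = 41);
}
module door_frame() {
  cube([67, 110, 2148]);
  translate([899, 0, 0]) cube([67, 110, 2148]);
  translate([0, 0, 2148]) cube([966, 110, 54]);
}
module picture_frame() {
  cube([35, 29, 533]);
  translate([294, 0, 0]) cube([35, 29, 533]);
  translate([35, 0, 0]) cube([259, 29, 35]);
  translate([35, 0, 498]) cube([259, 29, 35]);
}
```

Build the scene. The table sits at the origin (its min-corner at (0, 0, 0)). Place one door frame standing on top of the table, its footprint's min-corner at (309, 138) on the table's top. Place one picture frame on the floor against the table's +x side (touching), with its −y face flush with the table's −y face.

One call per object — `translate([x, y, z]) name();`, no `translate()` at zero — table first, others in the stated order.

table();
translate([309, 138, 729]) door_frame();
translate([1464, 0, 0]) picture_frame();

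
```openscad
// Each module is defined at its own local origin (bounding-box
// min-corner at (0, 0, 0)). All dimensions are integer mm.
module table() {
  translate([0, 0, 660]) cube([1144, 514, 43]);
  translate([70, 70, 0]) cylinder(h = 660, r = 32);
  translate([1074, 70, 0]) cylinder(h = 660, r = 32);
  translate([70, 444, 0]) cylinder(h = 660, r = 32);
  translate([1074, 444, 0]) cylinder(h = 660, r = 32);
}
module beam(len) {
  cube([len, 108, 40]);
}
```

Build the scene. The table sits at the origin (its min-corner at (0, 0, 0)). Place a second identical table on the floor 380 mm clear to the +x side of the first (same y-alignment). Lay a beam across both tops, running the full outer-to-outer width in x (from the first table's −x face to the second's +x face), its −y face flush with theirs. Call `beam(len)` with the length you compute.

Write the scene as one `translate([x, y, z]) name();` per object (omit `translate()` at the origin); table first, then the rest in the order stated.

table();
translate([1524, 0, 0]) table();
translate([0, 0, 703]) beam(2668);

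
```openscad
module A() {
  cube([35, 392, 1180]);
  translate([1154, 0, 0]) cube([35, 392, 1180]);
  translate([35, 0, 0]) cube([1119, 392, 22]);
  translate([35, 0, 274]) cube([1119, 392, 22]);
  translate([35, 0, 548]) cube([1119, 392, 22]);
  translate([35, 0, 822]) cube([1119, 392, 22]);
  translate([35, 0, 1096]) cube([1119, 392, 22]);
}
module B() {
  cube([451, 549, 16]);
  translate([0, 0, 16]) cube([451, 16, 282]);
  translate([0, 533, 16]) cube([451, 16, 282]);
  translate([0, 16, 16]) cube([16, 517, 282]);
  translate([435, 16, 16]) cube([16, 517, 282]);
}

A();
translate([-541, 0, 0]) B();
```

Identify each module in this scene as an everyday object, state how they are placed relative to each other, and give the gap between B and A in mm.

A is a bookshelf. B is an open box. The open box is on the floor beside the bookshelf on its −x side. The gap between the open box and the bookshelf is 90 mm.

The open box's nearest face is 90 mm from the bookshelf's −x face.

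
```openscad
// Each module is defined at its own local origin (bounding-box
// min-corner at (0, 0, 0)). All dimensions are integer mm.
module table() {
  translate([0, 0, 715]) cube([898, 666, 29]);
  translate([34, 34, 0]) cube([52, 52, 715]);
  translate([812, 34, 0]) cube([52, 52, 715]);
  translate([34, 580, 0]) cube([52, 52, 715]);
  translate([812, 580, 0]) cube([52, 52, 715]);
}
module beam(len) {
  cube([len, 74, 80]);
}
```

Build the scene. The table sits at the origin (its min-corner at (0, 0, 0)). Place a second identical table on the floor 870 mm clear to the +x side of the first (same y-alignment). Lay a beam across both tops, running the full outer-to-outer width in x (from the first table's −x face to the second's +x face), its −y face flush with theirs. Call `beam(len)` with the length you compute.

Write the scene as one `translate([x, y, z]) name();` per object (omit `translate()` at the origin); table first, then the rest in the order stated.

table();
translate([1768, 0, 0]) table();
translate([0, 0, 744]) beam(2666);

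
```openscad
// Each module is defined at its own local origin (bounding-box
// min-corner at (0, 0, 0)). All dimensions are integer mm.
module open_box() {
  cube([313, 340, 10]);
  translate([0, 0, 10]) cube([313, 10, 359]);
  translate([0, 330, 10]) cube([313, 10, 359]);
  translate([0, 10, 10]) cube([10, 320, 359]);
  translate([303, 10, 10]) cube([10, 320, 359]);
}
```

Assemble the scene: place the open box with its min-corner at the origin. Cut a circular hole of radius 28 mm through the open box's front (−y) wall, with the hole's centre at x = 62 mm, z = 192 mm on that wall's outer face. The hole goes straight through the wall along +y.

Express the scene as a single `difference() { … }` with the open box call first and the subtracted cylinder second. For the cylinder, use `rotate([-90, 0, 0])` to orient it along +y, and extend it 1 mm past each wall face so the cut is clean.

difference() {
  open_box();
  translate([62, -1, 192]) rotate([-90, 0, 0]) cylinder(h = 12, r = 28);
}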